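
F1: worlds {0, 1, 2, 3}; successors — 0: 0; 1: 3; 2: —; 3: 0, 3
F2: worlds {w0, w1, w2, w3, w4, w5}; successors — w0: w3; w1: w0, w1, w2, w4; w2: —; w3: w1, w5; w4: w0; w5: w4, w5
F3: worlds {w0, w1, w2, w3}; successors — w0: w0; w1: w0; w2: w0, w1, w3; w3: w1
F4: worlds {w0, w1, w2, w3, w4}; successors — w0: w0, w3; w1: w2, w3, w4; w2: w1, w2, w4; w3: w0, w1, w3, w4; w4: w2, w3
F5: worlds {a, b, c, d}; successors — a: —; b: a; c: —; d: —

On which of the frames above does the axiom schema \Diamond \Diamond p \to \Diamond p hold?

Frame correspondent (Sahlqvist): \forall x \forall y \forall z (Rxy \wedge Ryz \to Rxz) — i.e. transitivity.
F1: fails — R13 and R30 but not R10.
F2: fails — Rw1w0 and Rw0w3 but not Rw1w3.
F3: fails — Rw3w1 and Rw1w0 but not Rw3w0.
F4: fails — Rw1w2 and Rw2w1 but not Rw1w1.
F5: satisfies the condition.
Valid on: F5.

F5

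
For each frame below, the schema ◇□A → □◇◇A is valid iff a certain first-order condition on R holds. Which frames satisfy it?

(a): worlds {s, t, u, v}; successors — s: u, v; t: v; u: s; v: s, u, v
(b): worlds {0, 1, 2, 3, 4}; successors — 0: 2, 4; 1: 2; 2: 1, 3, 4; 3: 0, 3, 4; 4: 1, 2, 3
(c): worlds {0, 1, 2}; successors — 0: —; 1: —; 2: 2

Frame correspondent (Sahlqvist): ∀x ∀y ∀z ((xRy ∧ xRz) → ∃w (yRw ∧ zR²w)) — i.e. a generalized confluence (Geach) condition.
(a): fails — sRu, sRu but no w with uRw and uR²w.
(b): fails — 2R1, 2R1 but no w with 1Rw and 1R²w.
(c): satisfies the condition.
Valid on: (c).

(c)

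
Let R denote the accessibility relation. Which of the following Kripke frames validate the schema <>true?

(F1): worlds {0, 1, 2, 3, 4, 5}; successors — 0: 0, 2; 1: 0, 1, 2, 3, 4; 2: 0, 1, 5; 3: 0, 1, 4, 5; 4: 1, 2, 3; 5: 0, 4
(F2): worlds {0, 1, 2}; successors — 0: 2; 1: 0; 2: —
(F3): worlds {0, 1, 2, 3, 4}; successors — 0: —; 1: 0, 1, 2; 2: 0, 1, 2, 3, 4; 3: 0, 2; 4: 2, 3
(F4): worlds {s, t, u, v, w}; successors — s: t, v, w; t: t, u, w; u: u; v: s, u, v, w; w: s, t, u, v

(F1), (F4)

The schema corresponds to seriality: forall x exists y Rxy.
(F1): holds.
(F2): fails — world 2 has no successor.
(F3): fails — world 0 has no successor.
(F4): holds.
Valid on: (F1), (F4).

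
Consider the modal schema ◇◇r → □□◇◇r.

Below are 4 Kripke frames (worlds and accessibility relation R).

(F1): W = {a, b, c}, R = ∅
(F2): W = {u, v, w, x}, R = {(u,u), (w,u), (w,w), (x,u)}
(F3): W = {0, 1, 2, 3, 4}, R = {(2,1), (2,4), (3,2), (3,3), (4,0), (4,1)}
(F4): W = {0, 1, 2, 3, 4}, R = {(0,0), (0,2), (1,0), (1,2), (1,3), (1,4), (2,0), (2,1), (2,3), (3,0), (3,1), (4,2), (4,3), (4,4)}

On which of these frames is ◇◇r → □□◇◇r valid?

Frame correspondent (Sahlqvist): ∀x ∀y ∀z ((xR²y ∧ xR²z) → ∃w (y = w ∧ zR²w)) — i.e. a generalized confluence (Geach) condition.
(F1): ✓.
(F2): fails — wR²w, wR²u but no t with w=t and uR²t.
(F3): fails — 2R²0, 2R²0 but no w with 0=w and 0R²w.
(F4): fails — 0R²1, 0R²3 but no w with 1=w and 3R²w.

(F1)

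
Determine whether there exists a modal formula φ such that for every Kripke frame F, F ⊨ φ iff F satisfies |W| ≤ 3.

Any modally definable frame class is closed under disjoint unions.
Any modal formula valid on each of 4 disjoint one-world frames is valid on their disjoint union (validity is preserved under disjoint unions). Each one-world frame has |W|=1≤3, but the union has |W|=4.
So the class is not modally definable.

Not modally definable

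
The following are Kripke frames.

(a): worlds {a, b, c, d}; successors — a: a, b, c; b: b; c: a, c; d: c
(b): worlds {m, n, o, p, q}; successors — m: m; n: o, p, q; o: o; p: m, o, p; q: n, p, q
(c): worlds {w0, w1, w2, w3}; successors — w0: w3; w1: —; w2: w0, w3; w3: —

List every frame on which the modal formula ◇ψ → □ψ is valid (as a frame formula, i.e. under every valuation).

The schema corresponds to partial functionality: ∀x ∀y ∀z (Rxy ∧ Rxz → y = z).
(a): fails — a sees both a and b.
(b): fails — n sees both o and p.
(c): fails — w2 sees both w0 and w3.

none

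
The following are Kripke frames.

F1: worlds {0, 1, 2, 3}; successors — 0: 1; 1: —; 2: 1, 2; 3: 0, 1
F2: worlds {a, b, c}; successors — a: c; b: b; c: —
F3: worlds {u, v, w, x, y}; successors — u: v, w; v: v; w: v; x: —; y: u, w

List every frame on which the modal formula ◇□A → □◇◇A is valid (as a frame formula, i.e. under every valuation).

This is the axiom for a generalized confluence (Geach) condition; its first-order frame correspondent is ∀x ∀y ∀z ((xRy ∧ xRz) → ∃w (yRw ∧ zR²w)).
F1: fails — 0R1, 0R1 but no w with 1Rw and 1R²w.
F2: fails — aRc, aRc but no w with cRw and cR²w.
F3: satisfies the condition.

F3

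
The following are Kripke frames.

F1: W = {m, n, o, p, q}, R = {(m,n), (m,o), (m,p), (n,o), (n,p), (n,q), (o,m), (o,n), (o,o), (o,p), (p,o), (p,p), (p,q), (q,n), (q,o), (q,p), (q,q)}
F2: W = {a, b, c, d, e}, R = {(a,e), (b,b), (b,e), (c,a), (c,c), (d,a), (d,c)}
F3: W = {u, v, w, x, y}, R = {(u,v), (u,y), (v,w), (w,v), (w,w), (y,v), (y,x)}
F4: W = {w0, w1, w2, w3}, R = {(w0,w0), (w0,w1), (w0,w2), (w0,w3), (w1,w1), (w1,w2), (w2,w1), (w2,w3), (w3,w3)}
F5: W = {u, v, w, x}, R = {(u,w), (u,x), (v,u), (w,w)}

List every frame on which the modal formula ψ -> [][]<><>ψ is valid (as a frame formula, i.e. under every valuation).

Frame correspondent (Sahlqvist): forall x forall z (x R^2 z -> exists w (x = w & z R^2 w)) — i.e. a generalized confluence (Geach) condition.
F1: holds.
F2: fails — bR²e but no w with b=w and eR²w.
F3: fails — uR²v but no t with u=t and vR²t.
F4: fails — w0R²w1 but no w with w0=w and w1R²w.
F5: fails — uR²w but no t with u=t and wR²t.

F1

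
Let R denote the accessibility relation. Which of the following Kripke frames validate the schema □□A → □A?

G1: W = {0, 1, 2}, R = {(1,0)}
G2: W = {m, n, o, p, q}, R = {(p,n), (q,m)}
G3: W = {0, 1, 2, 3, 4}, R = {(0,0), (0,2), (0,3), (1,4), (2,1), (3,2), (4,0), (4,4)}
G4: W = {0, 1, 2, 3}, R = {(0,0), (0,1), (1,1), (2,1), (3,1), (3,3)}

Frame correspondent (Sahlqvist): ∀x ∀y (Rxy → ∃z (Rxz ∧ Rzy)) — i.e. density.
G1: fails — R10 but no z with R1z and Rz0.
G2: fails — Rpn but no z with Rpz and Rzn.
G3: fails — R32 but no z with R3z and Rz2.
G4: holds.

G4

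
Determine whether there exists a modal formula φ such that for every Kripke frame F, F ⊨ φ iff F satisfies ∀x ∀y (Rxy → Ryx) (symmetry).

Yes, by p → □◇p

This is a Sahlqvist condition; the B axiom p → □◇p defines it.
Suppose p→□◇p is valid. Take Rxy and set V(p)={x}. Then p at x, so □◇p at x, so ◇p at y, so some z with Ryz has p; z=x, i.e. Ryx.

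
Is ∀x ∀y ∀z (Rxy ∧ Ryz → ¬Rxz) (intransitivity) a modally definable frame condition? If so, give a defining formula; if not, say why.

No — not modally definable

If a class were modally definable it would be closed under surjective bounded morphisms (Goldblatt–Thomason).
The 7-cycle (worlds w0,w1,w2,w3,w4,w5,w6 with w0→w1→w2→w3→w4→w5→w6→w0) is intransitive. Mapping every world to a single reflexive point • is a surjective bounded morphism; the reflexive point is not intransitive (R••∧R•• but R••).
So no modal formula (or set of formulas) defines exactly the intransitive frames.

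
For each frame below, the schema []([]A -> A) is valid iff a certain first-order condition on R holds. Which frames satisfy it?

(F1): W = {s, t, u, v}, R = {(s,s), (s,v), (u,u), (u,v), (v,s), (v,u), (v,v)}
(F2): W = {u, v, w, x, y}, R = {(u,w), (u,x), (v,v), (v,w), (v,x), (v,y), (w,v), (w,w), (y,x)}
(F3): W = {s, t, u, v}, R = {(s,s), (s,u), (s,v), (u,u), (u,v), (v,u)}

(F1)

This is the axiom for shift-reflexivity; its first-order frame correspondent is forall x forall y (Rxy -> Ryy).
(F1): ✓.
(F2): fails — Ryx but not Rxx.
(F3): fails — Ruv but not Rvv.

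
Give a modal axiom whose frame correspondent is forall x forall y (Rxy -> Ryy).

A defining formula is □(□p → p) (the T□ axiom).
Suppose □(□p→p) is valid. Take Rxy and set V(p)={w : Ryw}. Then at y, □p holds; since □(□p→p) at x, □p→p at y, so p at y, i.e. Ryy.

□(□p → p)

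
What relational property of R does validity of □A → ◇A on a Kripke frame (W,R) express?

This schema is the D axiom.
It corresponds to seriality: ∀x ∃y Rxy.

seriality: ∀x ∃y Rxy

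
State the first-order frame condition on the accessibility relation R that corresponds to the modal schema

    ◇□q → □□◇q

∀x ∀y ∀z ((xRy ∧ xR²z) → ∃w (yRw ∧ zRw))

This is a Sahlqvist (Geach-type) schema ◇^1□^1q → □^2◇^1q.
Minimal-valuation argument: fix x; take any y with xR^1y and any z with xR^2z. Set V(q) to the set of worlds R-reachable from y in exactly 1 step. Then □^1q holds at y, so the antecedent holds at x; validity forces ◇^1q at z, giving a w with zR^1w and yR^1w.
First-order correspondent: ∀x ∀y ∀z ((xRy ∧ xR²z) → ∃w (yRw ∧ zRw)).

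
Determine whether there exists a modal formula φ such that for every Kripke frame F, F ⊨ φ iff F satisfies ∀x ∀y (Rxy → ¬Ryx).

Not definable by any modal formula

Modal frame validity is preserved under surjective bounded morphisms.
The 5-cycle (worlds s,t,u,v,w with s→t→u→v→w→s) is asymmetric. Mapping every world to a single reflexive point • is a surjective bounded morphism, and the reflexive point is not asymmetric (R•• but asymmetry requires ¬R••).
So no modal formula (or set of formulas) defines exactly the asymmetric frames.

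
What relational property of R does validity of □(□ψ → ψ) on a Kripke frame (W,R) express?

This is the T□ axiom.
It corresponds to shift-reflexivity: ∀x ∀y (Rxy → Ryy).

shift-reflexivity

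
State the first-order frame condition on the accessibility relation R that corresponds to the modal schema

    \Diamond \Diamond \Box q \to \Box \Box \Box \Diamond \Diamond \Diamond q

\forall x \forall y \forall z ((x R^2 y \wedge x R^3 z) \to \exists w (yRw \wedge z R^3 w))

This is a Sahlqvist (Geach-type) schema ◇^2□^1q → □^3◇^3q.
Minimal-valuation argument: fix x; take any y with xR^2y and any z with xR^3z. Set V(q) to the set of worlds R-reachable from y in exactly 1 step. Then □^1q holds at y, so the antecedent holds at x; validity forces ◇^3q at z, giving a w with zR^3w and yR^1w.
First-order correspondent: \forall x \forall y \forall z ((x R^2 y \wedge x R^3 z) \to \exists w (yRw \wedge z R^3 w)).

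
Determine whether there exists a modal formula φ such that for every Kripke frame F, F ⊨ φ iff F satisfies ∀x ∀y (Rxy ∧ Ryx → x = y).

If a class were modally definable it would be closed under surjective bounded morphisms (Goldblatt–Thomason).
The 6-cycle (worlds a,b,c,d,e,f with a→b→c→d→e→f→a) is antisymmetric. Sending even-indexed worlds to s and odd-indexed worlds to t is a surjective bounded morphism onto the two-world frame with s↔t, which is not antisymmetric.
Hence antisymmetry is not modally definable.

No — not modally definable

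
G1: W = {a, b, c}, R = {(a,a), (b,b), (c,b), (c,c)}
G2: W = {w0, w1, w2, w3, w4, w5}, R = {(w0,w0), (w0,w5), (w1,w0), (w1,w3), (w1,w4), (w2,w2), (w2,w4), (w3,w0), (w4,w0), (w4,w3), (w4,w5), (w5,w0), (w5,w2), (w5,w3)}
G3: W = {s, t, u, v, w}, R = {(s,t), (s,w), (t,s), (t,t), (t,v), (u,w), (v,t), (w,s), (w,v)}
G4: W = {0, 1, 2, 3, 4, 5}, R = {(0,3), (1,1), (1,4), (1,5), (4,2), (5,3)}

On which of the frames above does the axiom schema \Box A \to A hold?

G1

This is the axiom for reflexivity; its first-order frame correspondent is \forall x Rxx.
G1: satisfies the condition.
G2: fails — world w1 does not see itself.
G3: fails — world s does not see itself.
G4: fails — world 0 does not see itself.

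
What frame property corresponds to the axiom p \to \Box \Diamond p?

This is the B axiom.
It corresponds to symmetry: \forall x \forall y (Rxy \to Ryx).

Symmetry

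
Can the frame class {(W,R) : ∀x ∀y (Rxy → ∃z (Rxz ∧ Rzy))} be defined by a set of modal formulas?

Yes: it is density, defined by the C4 schema □□r → □r.
Suppose □□r→□r is valid. Take Rxy and set V(r)={w : xR²w}. Then □□r at x, so □r at x, so r at y, i.e. ∃z(Rxz∧Rzy).

Yes — defined by □□r → □r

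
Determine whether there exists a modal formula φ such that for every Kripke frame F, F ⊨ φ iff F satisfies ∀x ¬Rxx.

No

Modal frame validity is preserved under surjective bounded morphisms.
The 2-cycle (worlds w0,w1 with w0→w1→w0) is irreflexive, and the map sending every world to a single reflexive point • is a surjective bounded morphism (forth: every edge maps to (•,•); back: every world has a successor). So any modal formula valid on the 2-cycle is also valid on the reflexive point, which is not irreflexive.
Hence irreflexivity is not modally definable.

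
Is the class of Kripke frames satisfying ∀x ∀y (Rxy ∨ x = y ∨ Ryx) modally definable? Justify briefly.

Modal frame validity is preserved under disjoint unions.
Take 4 disjoint single-world reflexive frames: each is trivially connected, but their disjoint union has 4 worlds with no edge between distinct components, so it is not connected.
So no modal formula (or set of formulas) defines exactly the connected frames.

Not modally definable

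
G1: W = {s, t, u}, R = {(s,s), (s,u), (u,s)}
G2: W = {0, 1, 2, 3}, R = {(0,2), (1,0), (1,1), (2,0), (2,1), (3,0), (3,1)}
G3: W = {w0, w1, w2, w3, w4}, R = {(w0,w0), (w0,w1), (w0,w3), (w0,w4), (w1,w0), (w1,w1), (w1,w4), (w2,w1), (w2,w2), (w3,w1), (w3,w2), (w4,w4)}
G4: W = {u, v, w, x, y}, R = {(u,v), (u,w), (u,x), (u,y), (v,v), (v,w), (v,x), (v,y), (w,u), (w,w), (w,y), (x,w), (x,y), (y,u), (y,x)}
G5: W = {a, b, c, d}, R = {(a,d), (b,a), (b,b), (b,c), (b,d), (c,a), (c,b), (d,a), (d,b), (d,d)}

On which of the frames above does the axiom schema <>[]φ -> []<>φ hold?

G1

This is the axiom for convergence; its first-order frame correspondent is forall x forall y forall z (Rxy & Rxz -> exists w (Ryw & Rzw)).
G1: condition met.
G2: fails — R10 and R11 but 0 and 1 have no common successor.
G3: fails — Rw0w4 and Rw0w3 but w4 and w3 have no common successor.
G4: fails — Rux and Ruy but x and y have no common successor.
G5: fails — Rbc and Rba but c and a have no common successor.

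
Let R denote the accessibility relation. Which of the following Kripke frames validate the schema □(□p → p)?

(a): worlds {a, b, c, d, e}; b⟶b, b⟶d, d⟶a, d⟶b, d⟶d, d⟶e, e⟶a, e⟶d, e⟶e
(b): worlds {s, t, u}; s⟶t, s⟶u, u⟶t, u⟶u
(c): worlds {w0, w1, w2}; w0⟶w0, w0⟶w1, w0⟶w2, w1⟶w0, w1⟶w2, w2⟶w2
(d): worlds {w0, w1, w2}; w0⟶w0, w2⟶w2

(d)

The schema corresponds to shift-reflexivity: ∀x ∀y (Rxy → Ryy).
(a): fails — Rea but not Raa.
(b): fails — Rut but not Rtt.
(c): fails — Rw0w1 but not Rw1w1.
(d): condition met.
Valid on: (d).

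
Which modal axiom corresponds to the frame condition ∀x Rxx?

□s → s

A defining formula is □s → s (the T axiom).
Suppose □s→s is valid. At any x set V(s)={w : Rxw}. Then □s holds at x, so s holds at x, i.e. Rxx.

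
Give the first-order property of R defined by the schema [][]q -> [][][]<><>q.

This is a Sahlqvist (Geach-type) schema ◇^0□^2q → □^3◇^2q.
Minimal-valuation argument: fix x; take any y with xR^0y and any z with xR^3z. Set V(q) to the set of worlds R-reachable from y in exactly 2 steps. Then □^2q holds at y, so the antecedent holds at x; validity forces ◇^2q at z, giving a w with zR^2w and yR^2w.
First-order correspondent: forall x forall z (x R^3 z -> exists w (x R^2 w & z R^2 w)).

forall x forall z (x R^3 z -> exists w (x R^2 w & z R^2 w))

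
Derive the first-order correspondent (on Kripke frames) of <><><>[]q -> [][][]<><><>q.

This is a Sahlqvist (Geach-type) schema ◇^3□^1q → □^3◇^3q.
Minimal-valuation argument: fix x; take any y with xR^3y and any z with xR^3z. Set V(q) to the set of worlds R-reachable from y in exactly 1 step. Then □^1q holds at y, so the antecedent holds at x; validity forces ◇^3q at z, giving a w with zR^3w and yR^1w.
First-order correspondent: forall x forall y forall z ((x R^3 y & x R^3 z) -> exists w (yRw & z R^3 w)).

forall x forall y forall z ((x R^3 y & x R^3 z) -> exists w (yRw & z R^3 w))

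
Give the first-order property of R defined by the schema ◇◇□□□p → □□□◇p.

This is a Sahlqvist (Geach-type) schema ◇^2□^3p → □^3◇^1p.
Minimal-valuation argument: fix x; take any y with xR^2y and any z with xR^3z. Set V(p) to the set of worlds R-reachable from y in exactly 3 steps. Then □^3p holds at y, so the antecedent holds at x; validity forces ◇^1p at z, giving a w with zR^1w and yR^3w.
First-order correspondent: ∀x ∀y ∀z ((xR²y ∧ xR³z) → ∃w (yR³w ∧ zRw)).

∀x ∀y ∀z ((xR²y ∧ xR³z) → ∃w (yR³w ∧ zRw))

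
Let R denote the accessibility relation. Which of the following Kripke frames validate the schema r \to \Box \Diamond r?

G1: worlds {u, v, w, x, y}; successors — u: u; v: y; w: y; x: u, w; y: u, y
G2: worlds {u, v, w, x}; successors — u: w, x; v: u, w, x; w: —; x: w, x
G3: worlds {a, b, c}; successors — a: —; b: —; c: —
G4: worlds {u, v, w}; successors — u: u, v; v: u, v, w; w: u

G3

This is the axiom for symmetry; its first-order frame correspondent is \forall x \forall y (Rxy \to Ryx).
G1: fails — Rxw but not Rwx.
G2: fails — Rxw but not Rwx.
G3: holds.
G4: fails — Rwu but not Ruw.
Valid on: G3.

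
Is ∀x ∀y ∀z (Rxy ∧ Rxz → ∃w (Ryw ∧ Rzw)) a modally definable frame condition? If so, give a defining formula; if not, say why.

Yes: it is convergence, defined by the .2 schema ◇□r → □◇r.

Yes, by ◇□r → □◇r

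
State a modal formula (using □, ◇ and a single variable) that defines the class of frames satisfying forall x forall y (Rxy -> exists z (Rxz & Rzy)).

□□p → □p

This is density; the standard corresponding axiom is C4: □□p → □p.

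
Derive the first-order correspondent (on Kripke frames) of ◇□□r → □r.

∀x ∀y ∀z ((xRy ∧ xRz) → ∃w (yR²w ∧ z = w))

This is a Sahlqvist (Geach-type) schema ◇^1□^2r → □^1◇^0r.
Minimal-valuation argument: fix x; take any y with xR^1y and any z with xR^1z. Set V(r) to the set of worlds R-reachable from y in exactly 2 steps. Then □^2r holds at y, so the antecedent holds at x; validity forces ◇^0r at z, giving a w with zR^0w and yR^2w.
First-order correspondent: ∀x ∀y ∀z ((xRy ∧ xRz) → ∃w (yR²w ∧ z = w)).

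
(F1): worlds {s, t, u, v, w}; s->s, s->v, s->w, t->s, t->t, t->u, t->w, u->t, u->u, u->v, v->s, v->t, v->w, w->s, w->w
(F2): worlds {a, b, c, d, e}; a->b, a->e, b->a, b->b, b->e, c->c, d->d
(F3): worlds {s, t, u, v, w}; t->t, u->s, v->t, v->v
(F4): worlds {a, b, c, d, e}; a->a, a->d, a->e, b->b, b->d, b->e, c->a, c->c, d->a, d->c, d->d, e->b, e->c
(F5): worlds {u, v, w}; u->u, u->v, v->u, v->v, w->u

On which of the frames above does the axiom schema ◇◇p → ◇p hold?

(F3)

This is the axiom for transitivity; its first-order frame correspondent is ∀x ∀y ∀z (Rxy ∧ Ryz → Rxz).
(F1): fails — Ruv and Rvw but not Ruw.
(F2): fails — Rab and Rba but not Raa.
(F3): holds.
(F4): fails — Reb and Rbe but not Ree.
(F5): fails — Rwu and Ruv but not Rwv.
Valid on: (F3).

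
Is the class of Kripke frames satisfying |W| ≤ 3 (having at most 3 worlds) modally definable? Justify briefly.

Modal frame validity is preserved under disjoint unions.
Any modal formula valid on each of 4 disjoint one-world frames is valid on their disjoint union (validity is preserved under disjoint unions). Each one-world frame has |W|=1≤3, but the union has |W|=4.
Hence having at most 3 worlds is not modally definable.

No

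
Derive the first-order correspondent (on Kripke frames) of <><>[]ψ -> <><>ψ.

forall x forall y (x R^2 y -> exists w (yRw & x R^2 w))

This is a Sahlqvist (Geach-type) schema ◇^2□^1ψ → □^0◇^2ψ.
Minimal-valuation argument: fix x; take any y with xR^2y and any z with xR^0z. Set V(ψ) to the set of worlds R-reachable from y in exactly 1 step. Then □^1ψ holds at y, so the antecedent holds at x; validity forces ◇^2ψ at z, giving a w with zR^2w and yR^1w.
First-order correspondent: forall x forall y (x R^2 y -> exists w (yRw & x R^2 w)).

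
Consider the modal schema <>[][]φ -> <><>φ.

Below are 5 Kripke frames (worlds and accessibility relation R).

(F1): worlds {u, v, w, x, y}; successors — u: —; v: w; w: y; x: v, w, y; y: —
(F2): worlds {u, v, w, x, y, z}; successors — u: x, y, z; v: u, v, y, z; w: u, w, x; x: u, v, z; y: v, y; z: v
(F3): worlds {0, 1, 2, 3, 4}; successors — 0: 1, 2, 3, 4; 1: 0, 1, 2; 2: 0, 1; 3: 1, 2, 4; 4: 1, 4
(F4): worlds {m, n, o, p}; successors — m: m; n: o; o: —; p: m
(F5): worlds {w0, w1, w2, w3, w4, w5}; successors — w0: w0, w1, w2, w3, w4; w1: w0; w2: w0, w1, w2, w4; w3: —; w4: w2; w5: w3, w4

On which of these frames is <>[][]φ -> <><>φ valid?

(F2), (F3)

The schema corresponds to a generalized confluence (Geach) condition: forall x forall y (xRy -> exists w (y R^2 w & x R^2 w)).
(F1): fails — vRw but no t with wR²t and vR²t.
(F2): holds.
(F3): holds.
(F4): fails — nRo but no w with oR²w and nR²w.
(F5): fails — w0Rw3 but no w with w3R²w and w0R²w.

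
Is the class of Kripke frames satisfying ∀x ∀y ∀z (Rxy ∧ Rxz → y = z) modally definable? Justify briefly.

Yes, by ◇p → □p

Yes: it is partial functionality, defined by the CD schema ◇p → □p.
Suppose ◇p→□p is valid. Take Rxy, Rxz and set V(p)={y}. Then ◇p at x, so □p at x, so p at z, i.e. z=y.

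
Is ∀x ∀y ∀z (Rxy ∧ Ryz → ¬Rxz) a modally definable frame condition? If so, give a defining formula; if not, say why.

Any modally definable frame class is closed under surjective bounded morphisms.
The 5-cycle (worlds a,b,c,d,e with a→b→c→d→e→a) is intransitive. Mapping every world to a single reflexive point • is a surjective bounded morphism; the reflexive point is not intransitive (R••∧R•• but R••).
Hence intransitivity is not modally definable.

No — not modally definable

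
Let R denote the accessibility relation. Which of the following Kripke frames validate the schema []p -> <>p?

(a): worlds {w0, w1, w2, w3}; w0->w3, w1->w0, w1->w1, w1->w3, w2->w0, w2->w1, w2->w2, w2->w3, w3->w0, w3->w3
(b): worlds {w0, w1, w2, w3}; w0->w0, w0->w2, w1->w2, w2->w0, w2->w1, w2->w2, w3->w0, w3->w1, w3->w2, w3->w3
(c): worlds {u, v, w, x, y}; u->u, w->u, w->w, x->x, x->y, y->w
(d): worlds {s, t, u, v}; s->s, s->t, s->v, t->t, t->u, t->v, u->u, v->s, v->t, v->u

Frame correspondent (Sahlqvist): forall x exists y Rxy — i.e. seriality.
(a): ✓.
(b): ✓.
(c): fails — world v has no successor.
(d): ✓.

(a), (b), (d)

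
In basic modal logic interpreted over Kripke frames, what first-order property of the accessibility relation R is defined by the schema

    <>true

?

◇⊤ holds at w iff w has a successor, so frame-validity of ◇⊤ is exactly seriality. Equivalently via □φ → ◇φ:
Suppose □φ→◇φ is valid. At any x set V(φ)=W. Then □φ at x, so ◇φ at x, so x has a successor.

seriality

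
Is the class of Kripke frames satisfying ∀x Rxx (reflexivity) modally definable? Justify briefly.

Yes: it is reflexivity, defined by the T schema □q → q.
Suppose □q→q is valid. At any x set V(q)={w : Rxw}. Then □q holds at x, so q holds at x, i.e. Rxx.

Definable; □q → q defines it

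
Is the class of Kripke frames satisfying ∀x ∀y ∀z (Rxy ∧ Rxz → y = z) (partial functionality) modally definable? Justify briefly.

This is a Sahlqvist condition; the CD axiom ◇r → □r defines it.

Yes — defined by ◇r → □r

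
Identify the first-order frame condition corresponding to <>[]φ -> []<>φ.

Suppose ◇□φ→□◇φ is valid. Take Rxy, Rxz and set V(φ)={w : Ryw}. Then □φ at y so ◇□φ at x, so □◇φ at x, so ◇φ at z, giving w with Rzw and Ryw.
Conversely, on a frame with convergence the schema holds at every world under every valuation.
Frame condition: forall x forall y forall z (Rxy & Rxz -> exists w (Ryw & Rzw)).

Convergence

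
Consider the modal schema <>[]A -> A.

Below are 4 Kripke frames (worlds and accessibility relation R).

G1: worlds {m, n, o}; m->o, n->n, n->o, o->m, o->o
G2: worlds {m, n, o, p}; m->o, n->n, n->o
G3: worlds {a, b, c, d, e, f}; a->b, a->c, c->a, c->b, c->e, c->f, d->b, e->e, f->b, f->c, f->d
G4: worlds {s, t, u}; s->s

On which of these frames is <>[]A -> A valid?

The schema corresponds to symmetry: forall x forall y (Rxy -> Ryx).
G1: fails — Rno but not Ron.
G2: fails — Rno but not Ron.
G3: fails — Rfd but not Rdf.
G4: satisfies the condition.

G4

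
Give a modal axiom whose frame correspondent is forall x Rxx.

The condition is reflexivity. The T schema □s → s defines it.

□s → s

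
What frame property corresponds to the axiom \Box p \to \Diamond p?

This schema is the D axiom.
Its frame correspondent is seriality — \forall x \exists y Rxy.

seriality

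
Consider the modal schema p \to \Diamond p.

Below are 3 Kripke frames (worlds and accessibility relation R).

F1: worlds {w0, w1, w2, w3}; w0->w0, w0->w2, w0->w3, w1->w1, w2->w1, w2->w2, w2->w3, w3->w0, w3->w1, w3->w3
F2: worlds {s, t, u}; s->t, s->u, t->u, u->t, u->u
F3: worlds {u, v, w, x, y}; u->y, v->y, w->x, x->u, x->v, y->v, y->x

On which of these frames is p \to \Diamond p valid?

F1

The schema corresponds to a generalized confluence (Geach) condition: \forall x \exists w (x = w \wedge xRw).
F1: holds.
F2: fails — at s but no w with s=w and sRw.
F3: fails — at u but no t with u=t and uRt.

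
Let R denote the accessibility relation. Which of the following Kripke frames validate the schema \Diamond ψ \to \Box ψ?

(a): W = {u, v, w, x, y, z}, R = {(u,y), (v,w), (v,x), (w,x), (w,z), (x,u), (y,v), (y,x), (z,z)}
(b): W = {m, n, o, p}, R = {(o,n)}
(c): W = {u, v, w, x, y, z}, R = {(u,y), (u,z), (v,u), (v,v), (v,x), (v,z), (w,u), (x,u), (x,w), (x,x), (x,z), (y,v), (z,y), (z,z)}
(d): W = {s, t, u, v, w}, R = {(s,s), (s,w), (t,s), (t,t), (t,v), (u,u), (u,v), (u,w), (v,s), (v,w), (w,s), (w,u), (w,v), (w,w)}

This is the axiom for partial functionality; its first-order frame correspondent is \forall x \forall y \forall z (Rxy \wedge Rxz \to y = z).
(a): fails — v sees both w and x.
(b): holds.
(c): fails — u sees both y and z.
(d): fails — s sees both s and w.
Valid on: (b).

(b)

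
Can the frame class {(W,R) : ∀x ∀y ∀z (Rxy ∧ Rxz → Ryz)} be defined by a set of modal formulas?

The condition is the Euclidean property. A defining modal formula is ◇q → □◇q.

Yes, by ◇q → □◇q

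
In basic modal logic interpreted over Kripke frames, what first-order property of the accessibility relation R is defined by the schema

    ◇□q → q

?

Symmetry

Replacing q by ¬q and contraposing gives the equivalent schema q → □◇q.
Suppose q→□◇q is valid. Take Rxy and set V(q)={x}. Then q at x, so □◇q at x, so ◇q at y, so some z with Ryz has q; z=x, i.e. Ryx.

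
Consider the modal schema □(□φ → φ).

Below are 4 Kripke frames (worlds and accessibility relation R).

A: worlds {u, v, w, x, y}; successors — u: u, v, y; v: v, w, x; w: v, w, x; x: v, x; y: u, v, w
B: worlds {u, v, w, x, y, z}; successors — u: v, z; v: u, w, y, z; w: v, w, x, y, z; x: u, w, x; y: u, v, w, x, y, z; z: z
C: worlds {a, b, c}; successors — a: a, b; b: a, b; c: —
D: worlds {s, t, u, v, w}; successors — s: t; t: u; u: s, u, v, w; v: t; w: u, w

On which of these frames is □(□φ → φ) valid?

C

The schema corresponds to shift-reflexivity: ∀x ∀y (Rxy → Ryy).
A: fails — Ruy but not Ryy.
B: fails — Ruv but not Rvv.
C: satisfies the condition.
D: fails — Ruv but not Rvv.
Valid on: C.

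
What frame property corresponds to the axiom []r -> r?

Suppose □r→r is valid. At any x set V(r)={w : Rxw}. Then □r holds at x, so r holds at x, i.e. Rxx.

reflexivity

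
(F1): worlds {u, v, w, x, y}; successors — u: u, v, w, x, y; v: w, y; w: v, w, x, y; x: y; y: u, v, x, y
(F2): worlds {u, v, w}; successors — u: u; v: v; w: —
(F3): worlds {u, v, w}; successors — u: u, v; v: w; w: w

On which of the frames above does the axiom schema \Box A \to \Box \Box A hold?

(F2)

The schema corresponds to transitivity: \forall x \forall y \forall z (Rxy \wedge Ryz \to Rxz).
(F1): fails — Rvw and Rwx but not Rvx.
(F2): satisfies the condition.
(F3): fails — Ruv and Rvw but not Ruw.
Valid on: (F2).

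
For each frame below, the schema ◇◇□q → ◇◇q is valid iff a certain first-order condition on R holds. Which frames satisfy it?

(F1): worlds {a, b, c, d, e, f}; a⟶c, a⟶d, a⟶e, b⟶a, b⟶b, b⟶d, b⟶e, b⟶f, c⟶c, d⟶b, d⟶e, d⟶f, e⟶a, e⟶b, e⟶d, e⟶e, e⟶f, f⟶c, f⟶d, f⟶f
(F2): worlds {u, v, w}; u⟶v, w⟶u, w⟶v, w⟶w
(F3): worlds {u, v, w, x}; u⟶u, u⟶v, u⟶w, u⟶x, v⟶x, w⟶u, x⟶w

The schema corresponds to a generalized confluence (Geach) condition: ∀x ∀y (xR²y → ∃w (yRw ∧ xR²w)).
(F1): satisfies the condition.
(F2): fails — wR²v but no t with vRt and wR²t.
(F3): fails — vR²w but no t with wRt and vR²t.

(F1)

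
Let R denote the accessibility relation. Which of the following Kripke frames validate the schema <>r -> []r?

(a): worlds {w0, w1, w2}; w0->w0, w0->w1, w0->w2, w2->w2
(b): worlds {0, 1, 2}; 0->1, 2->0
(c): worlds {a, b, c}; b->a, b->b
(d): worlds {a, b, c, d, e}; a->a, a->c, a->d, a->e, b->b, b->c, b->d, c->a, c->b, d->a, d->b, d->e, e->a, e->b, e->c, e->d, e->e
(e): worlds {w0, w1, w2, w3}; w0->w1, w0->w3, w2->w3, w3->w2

Frame correspondent (Sahlqvist): forall x forall y forall z (Rxy & Rxz -> y = z) — i.e. partial functionality.
(a): fails — w0 sees both w0 and w1.
(b): ✓.
(c): fails — b sees both a and b.
(d): fails — a sees both a and c.
(e): fails — w0 sees both w1 and w3.
Valid on: (b).

(b)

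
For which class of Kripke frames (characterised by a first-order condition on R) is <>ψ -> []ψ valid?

partial functionality

This schema is the CD axiom.
It corresponds to partial functionality: forall x forall y forall z (Rxy & Rxz -> y = z).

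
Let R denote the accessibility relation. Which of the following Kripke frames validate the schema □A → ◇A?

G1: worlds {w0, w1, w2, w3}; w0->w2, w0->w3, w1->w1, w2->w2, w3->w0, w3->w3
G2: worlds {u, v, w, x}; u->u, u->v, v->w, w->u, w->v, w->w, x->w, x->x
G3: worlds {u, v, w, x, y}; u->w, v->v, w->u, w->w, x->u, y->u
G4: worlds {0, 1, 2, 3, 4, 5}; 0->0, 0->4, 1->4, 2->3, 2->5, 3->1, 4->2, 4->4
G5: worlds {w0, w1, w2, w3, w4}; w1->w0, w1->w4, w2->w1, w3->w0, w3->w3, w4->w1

G1, G2, G3

The schema corresponds to seriality: ∀x ∃y Rxy.
G1: satisfies the condition.
G2: satisfies the condition.
G3: satisfies the condition.
G4: fails — world 5 has no successor.
G5: fails — world w0 has no successor.
Valid on: G1, G2, G3.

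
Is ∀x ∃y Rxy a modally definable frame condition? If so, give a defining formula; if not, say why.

Definable; □r → ◇r defines it

The condition is seriality. A defining modal formula is □r → ◇r.
Suppose □r→◇r is valid. At any x set V(r)=W. Then □r at x, so ◇r at x, so x has a successor.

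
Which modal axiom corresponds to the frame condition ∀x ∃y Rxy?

□p → ◇p

This is seriality; the standard corresponding axiom is D: □p → ◇p.
Suppose □p→◇p is valid. At any x set V(p)=W. Then □p at x, so ◇p at x, so x has a successor.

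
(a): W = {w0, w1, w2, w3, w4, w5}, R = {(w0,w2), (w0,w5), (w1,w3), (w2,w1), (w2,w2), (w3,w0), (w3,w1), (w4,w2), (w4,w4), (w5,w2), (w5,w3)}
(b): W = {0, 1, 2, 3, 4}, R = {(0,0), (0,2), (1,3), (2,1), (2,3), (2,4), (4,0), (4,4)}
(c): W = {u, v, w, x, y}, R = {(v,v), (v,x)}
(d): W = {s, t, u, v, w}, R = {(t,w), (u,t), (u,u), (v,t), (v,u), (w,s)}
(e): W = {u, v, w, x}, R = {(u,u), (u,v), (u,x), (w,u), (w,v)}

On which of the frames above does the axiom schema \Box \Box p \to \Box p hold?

(c), (e)

Frame correspondent (Sahlqvist): \forall x \forall y (Rxy \to \exists z (Rxz \wedge Rzy)) — i.e. density.
(a): fails — Rw3w1 but no z with Rw3z and Rzw1.
(b): fails — R21 but no z with R2z and Rz1.
(c): condition met.
(d): fails — Rtw but no z with Rtz and Rzw.
(e): condition met.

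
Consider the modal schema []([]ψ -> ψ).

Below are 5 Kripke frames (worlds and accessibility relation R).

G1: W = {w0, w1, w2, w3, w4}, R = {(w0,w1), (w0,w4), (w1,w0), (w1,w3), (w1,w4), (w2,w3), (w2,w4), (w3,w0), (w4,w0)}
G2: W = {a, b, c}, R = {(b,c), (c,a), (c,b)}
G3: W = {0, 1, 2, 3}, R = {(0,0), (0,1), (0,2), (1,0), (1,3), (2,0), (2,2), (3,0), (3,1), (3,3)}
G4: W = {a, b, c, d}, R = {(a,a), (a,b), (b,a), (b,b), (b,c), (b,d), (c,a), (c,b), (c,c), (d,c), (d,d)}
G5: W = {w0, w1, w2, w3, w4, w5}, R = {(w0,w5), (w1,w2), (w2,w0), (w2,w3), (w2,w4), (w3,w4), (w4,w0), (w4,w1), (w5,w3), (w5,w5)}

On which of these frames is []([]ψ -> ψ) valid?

G4

The schema corresponds to shift-reflexivity: forall x forall y (Rxy -> Ryy).
G1: fails — Rw1w0 but not Rw0w0.
G2: fails — Rca but not Raa.
G3: fails — R31 but not R11.
G4: ✓.
G5: fails — Rw1w2 but not Rw2w2.
Valid on: G4.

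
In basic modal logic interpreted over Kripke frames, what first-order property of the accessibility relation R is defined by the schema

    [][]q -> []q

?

density: forall x forall y (Rxy -> exists z (Rxz & Rzy))

Suppose □□q→□q is valid. Take Rxy and set V(q)={w : xR²w}. Then □□q at x, so □q at x, so q at y, i.e. ∃z(Rxz∧Rzy).
The converse is a direct semantic check.
Frame condition: forall x forall y (Rxy -> exists z (Rxz & Rzy)).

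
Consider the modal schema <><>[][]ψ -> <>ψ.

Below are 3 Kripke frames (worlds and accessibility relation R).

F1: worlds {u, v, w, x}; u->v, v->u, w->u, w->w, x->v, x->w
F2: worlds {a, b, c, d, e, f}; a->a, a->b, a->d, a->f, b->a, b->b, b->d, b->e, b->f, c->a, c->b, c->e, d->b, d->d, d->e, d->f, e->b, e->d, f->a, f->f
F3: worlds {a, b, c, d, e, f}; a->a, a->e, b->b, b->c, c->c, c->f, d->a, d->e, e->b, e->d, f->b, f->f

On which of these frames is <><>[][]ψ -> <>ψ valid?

Frame correspondent (Sahlqvist): forall x forall y (x R^2 y -> exists w (y R^2 w & xRw)) — i.e. a generalized confluence (Geach) condition.
F1: fails — uR²u but no t with uR²t and uRt.
F2: condition met.
F3: fails — aR²b but no w with bR²w and aRw.
Valid on: F2.

F2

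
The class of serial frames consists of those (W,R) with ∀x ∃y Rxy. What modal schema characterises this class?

□ψ → ◇ψ

This is seriality; the standard corresponding axiom is D: □ψ → ◇ψ.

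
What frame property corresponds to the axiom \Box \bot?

This schema is the Ver axiom.
Its frame correspondent is emptiness of R — \forall x \forall y \neg Rxy.

Emptiness of R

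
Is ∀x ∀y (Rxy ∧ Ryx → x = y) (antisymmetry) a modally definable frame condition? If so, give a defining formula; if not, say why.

If a class were modally definable it would be closed under surjective bounded morphisms (Goldblatt–Thomason).
The 6-cycle (worlds w0,w1,w2,w3,w4,w5 with w0→w1→w2→w3→w4→w5→w0) is antisymmetric. Sending even-indexed worlds to s and odd-indexed worlds to t is a surjective bounded morphism onto the two-world frame with s↔t, which is not antisymmetric.
So no modal formula (or set of formulas) defines exactly the antisymmetric frames.

No — not modally definable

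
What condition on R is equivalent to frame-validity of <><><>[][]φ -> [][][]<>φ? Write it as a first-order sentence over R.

This is a Sahlqvist (Geach-type) schema ◇^3□^2φ → □^3◇^1φ.
First-order correspondent: forall x forall y forall z ((x R^3 y & x R^3 z) -> exists w (y R^2 w & zRw)).

forall x forall y forall z ((x R^3 y & x R^3 z) -> exists w (y R^2 w & zRw))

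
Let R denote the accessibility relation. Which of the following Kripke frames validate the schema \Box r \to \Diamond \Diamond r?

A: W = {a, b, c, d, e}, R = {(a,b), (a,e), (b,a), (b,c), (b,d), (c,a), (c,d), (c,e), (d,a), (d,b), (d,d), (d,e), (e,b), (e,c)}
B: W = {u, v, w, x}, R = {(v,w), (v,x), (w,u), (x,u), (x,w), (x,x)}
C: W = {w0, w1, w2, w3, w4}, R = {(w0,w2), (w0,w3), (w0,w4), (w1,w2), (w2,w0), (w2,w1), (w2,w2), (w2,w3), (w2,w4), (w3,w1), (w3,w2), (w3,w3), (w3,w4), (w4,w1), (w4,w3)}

A, C

Frame correspondent (Sahlqvist): \forall x \exists w (xRw \wedge x R^2 w) — i.e. a generalized confluence (Geach) condition.
A: holds.
B: fails — at u but no t with uRt and uR²t.
C: holds.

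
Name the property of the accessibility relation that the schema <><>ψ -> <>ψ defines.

This is frame-equivalent to □ψ → □□ψ (substitute ¬ψ for ψ and contrapose).
Suppose □ψ→□□ψ is valid. Take Rxy, Ryz and set V(ψ)={w : Rxw}. Then □ψ at x, so □□ψ at x, so □ψ at y, so ψ at z, i.e. Rxz.

transitivity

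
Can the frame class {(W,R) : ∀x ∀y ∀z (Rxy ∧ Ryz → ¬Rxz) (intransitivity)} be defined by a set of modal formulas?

Not modally definable

Modal frame validity is preserved under surjective bounded morphisms.
The 5-cycle (worlds s,t,u,v,w with s→t→u→v→w→s) is intransitive. Mapping every world to a single reflexive point • is a surjective bounded morphism; the reflexive point is not intransitive (R••∧R•• but R••).
Hence intransitivity is not modally definable.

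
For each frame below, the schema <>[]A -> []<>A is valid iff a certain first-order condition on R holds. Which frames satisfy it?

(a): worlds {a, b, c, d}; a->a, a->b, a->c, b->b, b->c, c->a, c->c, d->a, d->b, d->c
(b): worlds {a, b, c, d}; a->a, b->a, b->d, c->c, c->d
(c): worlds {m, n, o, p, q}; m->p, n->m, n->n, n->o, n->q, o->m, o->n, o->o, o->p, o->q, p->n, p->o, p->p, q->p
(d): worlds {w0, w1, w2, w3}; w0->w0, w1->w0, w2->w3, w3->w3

The schema corresponds to convergence: forall x forall y forall z (Rxy & Rxz -> exists w (Ryw & Rzw)).
(a): ✓.
(b): fails — Rba and Rbd but a and d have no common successor.
(c): fails — Rnn and Rnq but n and q have no common successor.
(d): ✓.

(a), (d)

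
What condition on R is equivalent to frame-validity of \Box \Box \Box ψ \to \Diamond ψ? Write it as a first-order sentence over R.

This is a Sahlqvist (Geach-type) schema ◇^0□^3ψ → □^0◇^1ψ.
First-order correspondent: \forall x \exists w (x R^3 w \wedge xRw).

\forall x \exists w (x R^3 w \wedge xRw)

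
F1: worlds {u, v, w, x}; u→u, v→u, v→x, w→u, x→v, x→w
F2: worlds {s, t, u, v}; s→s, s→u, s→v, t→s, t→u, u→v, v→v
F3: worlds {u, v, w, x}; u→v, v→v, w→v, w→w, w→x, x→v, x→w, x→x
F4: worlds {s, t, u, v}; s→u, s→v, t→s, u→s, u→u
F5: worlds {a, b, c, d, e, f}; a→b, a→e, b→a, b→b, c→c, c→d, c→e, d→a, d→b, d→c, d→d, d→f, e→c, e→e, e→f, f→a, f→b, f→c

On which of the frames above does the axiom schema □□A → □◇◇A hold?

F1, F2, F3, F5

This is the axiom for a generalized confluence (Geach) condition; its first-order frame correspondent is ∀x ∀z (xRz → ∃w (xR²w ∧ zR²w)).
F1: satisfies the condition.
F2: satisfies the condition.
F3: satisfies the condition.
F4: fails — sRv but no w with sR²w and vR²w.
F5: satisfies the condition.
Valid on: F1, F2, F3, F5.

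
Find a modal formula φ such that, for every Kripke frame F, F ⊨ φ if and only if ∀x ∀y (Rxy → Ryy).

A defining formula is □(□ψ → ψ) (the T□ axiom).
Suppose □(□ψ→ψ) is valid. Take Rxy and set V(ψ)={w : Ryw}. Then at y, □ψ holds; since □(□ψ→ψ) at x, □ψ→ψ at y, so ψ at y, i.e. Ryy.

□(□ψ → ψ)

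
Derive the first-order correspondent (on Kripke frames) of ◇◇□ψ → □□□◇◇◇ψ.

∀x ∀y ∀z ((xR²y ∧ xR³z) → ∃w (yRw ∧ zR³w))

This is a Sahlqvist (Geach-type) schema ◇^2□^1ψ → □^3◇^3ψ.
First-order correspondent: ∀x ∀y ∀z ((xR²y ∧ xR³z) → ∃w (yRw ∧ zR³w)).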